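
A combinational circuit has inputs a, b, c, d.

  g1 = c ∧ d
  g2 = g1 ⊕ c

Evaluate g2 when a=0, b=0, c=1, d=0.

g1 = 1 ∧ 0 = 0
g2 = 0 ⊕ 1 = 1

1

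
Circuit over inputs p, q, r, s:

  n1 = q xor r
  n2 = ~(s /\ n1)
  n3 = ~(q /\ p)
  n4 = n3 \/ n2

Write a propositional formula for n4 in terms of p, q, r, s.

(~(q /\ p)) \/ (~(s /\ (q xor r)))

n1 = q xor r
n2 = ~(s /\ n1) = ~(s /\ (q xor r))
n3 = ~(q /\ p)
n4 = n3 \/ n2 = (~(q /\ p)) \/ (~(s /\ (q xor r)))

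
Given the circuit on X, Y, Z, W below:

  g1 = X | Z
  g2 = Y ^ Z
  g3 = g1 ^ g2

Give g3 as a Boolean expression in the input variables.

g1 = X | Z
g2 = Y ^ Z
g3 = g1 ^ g2 = (X | Z) ^ (Y ^ Z)

(X | Z) ^ (Y ^ Z)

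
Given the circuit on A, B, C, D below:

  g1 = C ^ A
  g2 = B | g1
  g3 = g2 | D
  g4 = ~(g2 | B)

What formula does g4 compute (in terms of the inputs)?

g1 = C ^ A
g2 = B | g1 = B | (C ^ A)
g4 = ~(g2 | B) = ~((B | (C ^ A)) | B)

~((B | (C ^ A)) | B)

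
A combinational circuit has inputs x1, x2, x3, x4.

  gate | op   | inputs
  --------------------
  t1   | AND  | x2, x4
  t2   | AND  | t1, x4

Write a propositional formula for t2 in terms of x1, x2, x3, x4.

(x2 AND x4) AND x4

t1 = x2 AND x4
t2 = t1 AND x4 = (x2 AND x4) AND x4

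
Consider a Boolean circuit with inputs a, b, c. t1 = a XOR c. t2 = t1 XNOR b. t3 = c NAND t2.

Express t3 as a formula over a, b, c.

c NAND ((a XOR c) XNOR b)

t1 = a XOR c
t2 = t1 XNOR b = (a XOR c) XNOR b
t3 = c NAND t2 = c NAND ((a XOR c) XNOR b)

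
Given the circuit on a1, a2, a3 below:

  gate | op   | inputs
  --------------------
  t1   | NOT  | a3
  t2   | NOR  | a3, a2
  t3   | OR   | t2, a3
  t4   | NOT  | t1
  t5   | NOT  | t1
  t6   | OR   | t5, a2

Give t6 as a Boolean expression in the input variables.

t1 = NOT a3
t5 = NOT t1 = NOT NOT a3
t6 = t5 OR a2 = NOT NOT a3 OR a2

NOT NOT a3 OR a2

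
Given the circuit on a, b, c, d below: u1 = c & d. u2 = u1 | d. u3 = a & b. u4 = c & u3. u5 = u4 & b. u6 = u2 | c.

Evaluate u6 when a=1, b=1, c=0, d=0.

0

u1 = 0 & 0 = 0
u2 = 0 | 0 = 0
u6 = 0 | 0 = 0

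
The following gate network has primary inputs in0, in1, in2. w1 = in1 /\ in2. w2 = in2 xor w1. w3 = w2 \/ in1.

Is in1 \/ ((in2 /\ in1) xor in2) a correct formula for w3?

Yes

w1 = in1 /\ in2
w2 = in2 xor w1 = in2 xor (in1 /\ in2)
w3 = w2 \/ in1 = (in2 xor (in1 /\ in2)) \/ in1
At in0=0, in1=0, in2=0: circuit gives 0, formula gives 0.
At in0=0, in1=0, in2=1: circuit gives 1, formula gives 1.
Agrees on all 8 inputs.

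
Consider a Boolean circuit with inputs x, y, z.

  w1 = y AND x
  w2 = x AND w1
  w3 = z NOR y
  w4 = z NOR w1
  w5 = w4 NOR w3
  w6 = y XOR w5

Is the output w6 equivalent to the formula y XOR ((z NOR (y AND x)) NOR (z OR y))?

w1 = y AND x
w3 = z NOR y
w4 = z NOR w1 = z NOR (y AND x)
w5 = w4 NOR w3 = (z NOR (y AND x)) NOR (z NOR y)
w6 = y XOR w5 = y XOR ((z NOR (y AND x)) NOR (z NOR y))
At x=0, y=0, z=1: circuit gives 1, formula gives 0.

No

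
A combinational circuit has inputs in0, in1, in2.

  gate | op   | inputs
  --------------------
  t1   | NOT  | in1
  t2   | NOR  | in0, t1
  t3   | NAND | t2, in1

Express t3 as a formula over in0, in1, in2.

(in0 NOR NOT in1) NAND in1

t1 = NOT in1
t2 = in0 NOR t1 = in0 NOR NOT in1
t3 = t2 NAND in1 = (in0 NOR NOT in1) NAND in1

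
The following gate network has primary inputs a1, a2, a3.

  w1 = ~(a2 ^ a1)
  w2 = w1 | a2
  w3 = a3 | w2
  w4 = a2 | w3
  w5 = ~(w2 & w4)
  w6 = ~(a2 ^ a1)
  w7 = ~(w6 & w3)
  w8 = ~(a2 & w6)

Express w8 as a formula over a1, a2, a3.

w6 = ~(a2 ^ a1)
w8 = ~(a2 & w6) = ~(a2 & (~(a2 ^ a1)))

~(a2 & (~(a2 ^ a1)))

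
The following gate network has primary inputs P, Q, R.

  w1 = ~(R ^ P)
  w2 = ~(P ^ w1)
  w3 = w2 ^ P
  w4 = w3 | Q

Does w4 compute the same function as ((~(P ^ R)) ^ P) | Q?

w1 = ~(R ^ P)
w2 = ~(P ^ w1) = ~(P ^ (~(R ^ P)))
w3 = w2 ^ P = (~(P ^ (~(R ^ P)))) ^ P
w4 = w3 | Q = ((~(P ^ (~(R ^ P)))) ^ P) | Q
At P=0, Q=0, R=0: circuit gives 0, formula gives 1.

No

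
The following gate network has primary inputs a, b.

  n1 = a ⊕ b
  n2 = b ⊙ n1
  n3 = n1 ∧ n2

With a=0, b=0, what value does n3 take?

n1 = 0 ⊕ 0 = 0
n2 = 0 ⊙ 0 = 1
n3 = 0 ∧ 1 = 0

0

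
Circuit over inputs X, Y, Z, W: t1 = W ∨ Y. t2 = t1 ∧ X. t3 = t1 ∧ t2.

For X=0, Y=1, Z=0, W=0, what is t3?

0

t1 = 0 ∨ 1 = 1
t2 = 1 ∧ 0 = 0
t3 = 1 ∧ 0 = 0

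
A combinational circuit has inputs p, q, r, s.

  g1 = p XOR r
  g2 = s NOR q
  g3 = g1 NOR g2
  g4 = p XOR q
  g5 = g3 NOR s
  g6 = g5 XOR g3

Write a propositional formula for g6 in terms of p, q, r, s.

(((p XOR r) NOR (s NOR q)) NOR s) XOR ((p XOR r) NOR (s NOR q))

g1 = p XOR r
g2 = s NOR q
g3 = g1 NOR g2 = (p XOR r) NOR (s NOR q)
g5 = g3 NOR s = ((p XOR r) NOR (s NOR q)) NOR s
g6 = g5 XOR g3 = (((p XOR r) NOR (s NOR q)) NOR s) XOR ((p XOR r) NOR (s NOR q))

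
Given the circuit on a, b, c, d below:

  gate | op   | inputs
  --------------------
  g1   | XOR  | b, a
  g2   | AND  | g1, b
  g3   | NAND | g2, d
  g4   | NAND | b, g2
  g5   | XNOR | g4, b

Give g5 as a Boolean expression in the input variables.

(b NAND ((b XOR a) AND b)) XNOR b

g1 = b XOR a
g2 = g1 AND b = (b XOR a) AND b
g4 = b NAND g2 = b NAND ((b XOR a) AND b)
g5 = g4 XNOR b = (b NAND ((b XOR a) AND b)) XNOR b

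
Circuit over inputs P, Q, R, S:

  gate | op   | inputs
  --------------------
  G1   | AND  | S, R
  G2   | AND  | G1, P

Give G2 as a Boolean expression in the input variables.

(S AND R) AND P

G1 = S AND R
G2 = G1 AND P = (S AND R) AND P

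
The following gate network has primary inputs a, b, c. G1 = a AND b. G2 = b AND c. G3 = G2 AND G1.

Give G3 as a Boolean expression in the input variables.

(b AND c) AND (a AND b)

G1 = a AND b
G2 = b AND c
G3 = G2 AND G1 = (b AND c) AND (a AND b)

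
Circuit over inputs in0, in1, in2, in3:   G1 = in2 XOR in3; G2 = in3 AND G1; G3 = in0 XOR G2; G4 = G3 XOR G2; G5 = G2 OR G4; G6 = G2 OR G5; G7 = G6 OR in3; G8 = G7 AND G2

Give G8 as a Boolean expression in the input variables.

(((in3 AND (in2 XOR in3)) OR ((in3 AND (in2 XOR in3)) OR ((in0 XOR (in3 AND (in2 XOR in3))) XOR (in3 AND (in2 XOR in3))))) OR in3) AND (in3 AND (in2 XOR in3))

G1 = in2 XOR in3
G2 = in3 AND G1 = in3 AND (in2 XOR in3)
G3 = in0 XOR G2 = in0 XOR (in3 AND (in2 XOR in3))
G4 = G3 XOR G2 = (in0 XOR (in3 AND (in2 XOR in3))) XOR (in3 AND (in2 XOR in3))
G5 = G2 OR G4 = (in3 AND (in2 XOR in3)) OR ((in0 XOR (in3 AND (in2 XOR in3))) XOR (in3 AND (in2 XOR in3)))
G6 = G2 OR G5 = (in3 AND (in2 XOR in3)) OR ((in3 AND (in2 XOR in3)) OR ((in0 XOR (in3 AND (in2 XOR in3))) XOR (in3 AND (in2 XOR in3))))
G7 = G6 OR in3 = ((in3 AND (in2 XOR in3)) OR ((in3 AND (in2 XOR in3)) OR ((in0 XOR (in3 AND (in2 XOR in3))) XOR (in3 AND (in2 XOR in3))))) OR in3
G8 = G7 AND G2 = (((in3 AND (in2 XOR in3)) OR ((in3 AND (in2 XOR in3)) OR ((in0 XOR (in3 AND (in2 XOR in3))) XOR (in3 AND (in2 XOR in3))))) OR in3) AND (in3 AND (in2 XOR in3))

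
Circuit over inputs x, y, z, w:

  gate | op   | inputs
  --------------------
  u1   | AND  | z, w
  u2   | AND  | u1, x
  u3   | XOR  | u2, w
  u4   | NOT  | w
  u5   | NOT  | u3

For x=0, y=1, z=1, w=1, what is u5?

0

u1 = 1 AND 1 = 1
u2 = 1 AND 0 = 0
u3 = 0 XOR 1 = 1
u5 = NOT 1 = 0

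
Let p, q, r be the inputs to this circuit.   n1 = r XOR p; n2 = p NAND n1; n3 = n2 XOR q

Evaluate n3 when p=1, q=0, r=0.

0

n1 = 0 XOR 1 = 1
n2 = 1 NAND 1 = 0
n3 = 0 XOR 0 = 0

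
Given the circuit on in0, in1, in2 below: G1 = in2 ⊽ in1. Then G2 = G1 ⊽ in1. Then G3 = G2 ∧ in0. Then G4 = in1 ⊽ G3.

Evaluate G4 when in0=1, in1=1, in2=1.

0

G1 = 1 ⊽ 1 = 0
G2 = 0 ⊽ 1 = 0
G3 = 0 ∧ 1 = 0
G4 = 1 ⊽ 0 = 0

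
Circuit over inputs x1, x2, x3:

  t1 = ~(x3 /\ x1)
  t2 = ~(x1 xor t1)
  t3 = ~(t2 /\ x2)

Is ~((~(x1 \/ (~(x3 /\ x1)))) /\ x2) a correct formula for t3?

No

t1 = ~(x3 /\ x1)
t2 = ~(x1 xor t1) = ~(x1 xor (~(x3 /\ x1)))
t3 = ~(t2 /\ x2) = ~((~(x1 xor (~(x3 /\ x1)))) /\ x2)
At x1=1, x2=1, x3=0: circuit gives 0, formula gives 1.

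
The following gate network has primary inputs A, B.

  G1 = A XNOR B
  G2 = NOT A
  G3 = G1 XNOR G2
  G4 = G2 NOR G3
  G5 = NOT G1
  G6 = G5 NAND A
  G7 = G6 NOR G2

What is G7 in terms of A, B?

G1 = A XNOR B
G2 = NOT A
G5 = NOT G1 = NOT (A XNOR B)
G6 = G5 NAND A = NOT (A XNOR B) NAND A
G7 = G6 NOR G2 = (NOT (A XNOR B) NAND A) NOR NOT A

(NOT (A XNOR B) NAND A) NOR NOT A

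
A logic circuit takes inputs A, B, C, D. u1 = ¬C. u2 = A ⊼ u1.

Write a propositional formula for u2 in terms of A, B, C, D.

A ⊼ ¬C

u1 = ¬C
u2 = A ⊼ u1 = A ⊼ ¬C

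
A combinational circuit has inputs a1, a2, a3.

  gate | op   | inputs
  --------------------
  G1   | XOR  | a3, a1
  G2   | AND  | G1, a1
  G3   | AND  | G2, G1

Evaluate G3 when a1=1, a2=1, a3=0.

G1 = 0 XOR 1 = 1
G2 = 1 AND 1 = 1
G3 = 1 AND 1 = 1

1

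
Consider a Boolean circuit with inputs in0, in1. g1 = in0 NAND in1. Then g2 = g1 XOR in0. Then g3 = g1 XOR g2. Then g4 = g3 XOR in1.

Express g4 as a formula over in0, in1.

g1 = in0 NAND in1
g2 = g1 XOR in0 = (in0 NAND in1) XOR in0
g3 = g1 XOR g2 = (in0 NAND in1) XOR ((in0 NAND in1) XOR in0)
g4 = g3 XOR in1 = ((in0 NAND in1) XOR ((in0 NAND in1) XOR in0)) XOR in1

((in0 NAND in1) XOR ((in0 NAND in1) XOR in0)) XOR in1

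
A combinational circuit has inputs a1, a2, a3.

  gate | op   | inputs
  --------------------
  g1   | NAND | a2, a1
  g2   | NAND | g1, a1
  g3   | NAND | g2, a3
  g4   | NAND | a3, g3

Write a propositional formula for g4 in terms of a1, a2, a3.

a3 NAND (((a2 NAND a1) NAND a1) NAND a3)

g1 = a2 NAND a1
g2 = g1 NAND a1 = (a2 NAND a1) NAND a1
g3 = g2 NAND a3 = ((a2 NAND a1) NAND a1) NAND a3
g4 = a3 NAND g3 = a3 NAND (((a2 NAND a1) NAND a1) NAND a3)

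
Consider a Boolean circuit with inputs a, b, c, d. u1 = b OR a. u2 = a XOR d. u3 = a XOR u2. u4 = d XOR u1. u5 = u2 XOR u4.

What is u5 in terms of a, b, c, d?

u1 = b OR a
u2 = a XOR d
u4 = d XOR u1 = d XOR (b OR a)
u5 = u2 XOR u4 = (a XOR d) XOR (d XOR (b OR a))

(a XOR d) XOR (d XOR (b OR a))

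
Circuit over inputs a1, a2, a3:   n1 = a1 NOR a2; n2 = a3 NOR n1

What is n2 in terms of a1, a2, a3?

a3 NOR (a1 NOR a2)

n1 = a1 NOR a2
n2 = a3 NOR n1 = a3 NOR (a1 NOR a2)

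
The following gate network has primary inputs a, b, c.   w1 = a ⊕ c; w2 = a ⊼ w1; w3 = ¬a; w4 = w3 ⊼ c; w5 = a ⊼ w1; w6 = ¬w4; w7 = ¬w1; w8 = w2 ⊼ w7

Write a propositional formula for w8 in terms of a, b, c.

(a ⊼ (a ⊕ c)) ⊼ ¬(a ⊕ c)

w1 = a ⊕ c
w2 = a ⊼ w1 = a ⊼ (a ⊕ c)
w7 = ¬w1 = ¬(a ⊕ c)
w8 = w2 ⊼ w7 = (a ⊼ (a ⊕ c)) ⊼ ¬(a ⊕ c)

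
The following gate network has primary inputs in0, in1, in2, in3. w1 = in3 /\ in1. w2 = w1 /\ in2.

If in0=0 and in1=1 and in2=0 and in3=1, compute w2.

w1 = 1 /\ 1 = 1
w2 = 1 /\ 0 = 0

0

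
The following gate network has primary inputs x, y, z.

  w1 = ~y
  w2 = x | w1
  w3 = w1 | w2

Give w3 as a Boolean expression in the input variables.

~y | (x | ~y)

w1 = ~y
w2 = x | w1 = x | ~y
w3 = w1 | w2 = ~y | (x | ~y)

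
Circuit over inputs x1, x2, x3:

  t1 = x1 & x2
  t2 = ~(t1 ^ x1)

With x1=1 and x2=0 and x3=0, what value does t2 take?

0

t1 = 1 & 0 = 0
t2 = ~(0 ^ 1) = 0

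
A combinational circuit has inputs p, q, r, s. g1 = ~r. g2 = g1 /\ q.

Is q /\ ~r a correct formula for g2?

Yes

g1 = ~r
g2 = g1 /\ q = ~r /\ q
At p=0, q=0, r=0, s=0: circuit gives 0, formula gives 0.
At p=0, q=1, r=0, s=0: circuit gives 1, formula gives 1.
Agrees on all 16 inputs.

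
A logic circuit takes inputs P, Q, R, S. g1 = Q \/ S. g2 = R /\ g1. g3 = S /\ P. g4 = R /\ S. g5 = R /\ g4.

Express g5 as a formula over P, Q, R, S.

g4 = R /\ S
g5 = R /\ g4 = R /\ (R /\ S)

R /\ (R /\ S)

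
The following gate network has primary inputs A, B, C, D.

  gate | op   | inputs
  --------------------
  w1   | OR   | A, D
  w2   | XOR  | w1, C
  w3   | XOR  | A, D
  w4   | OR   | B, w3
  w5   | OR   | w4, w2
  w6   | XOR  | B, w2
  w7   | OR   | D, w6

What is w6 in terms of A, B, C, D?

w1 = A OR D
w2 = w1 XOR C = (A OR D) XOR C
w6 = B XOR w2 = B XOR ((A OR D) XOR C)

B XOR ((A OR D) XOR C)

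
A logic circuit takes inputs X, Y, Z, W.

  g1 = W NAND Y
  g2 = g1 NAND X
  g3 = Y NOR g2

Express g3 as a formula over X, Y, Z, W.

Y NOR ((W NAND Y) NAND X)

g1 = W NAND Y
g2 = g1 NAND X = (W NAND Y) NAND X
g3 = Y NOR g2 = Y NOR ((W NAND Y) NAND X)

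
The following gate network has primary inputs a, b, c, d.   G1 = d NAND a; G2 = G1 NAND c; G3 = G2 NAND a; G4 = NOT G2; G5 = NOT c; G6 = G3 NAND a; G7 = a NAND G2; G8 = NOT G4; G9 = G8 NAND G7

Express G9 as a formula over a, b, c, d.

G1 = d NAND a
G2 = G1 NAND c = (d NAND a) NAND c
G4 = NOT G2 = NOT ((d NAND a) NAND c)
G7 = a NAND G2 = a NAND ((d NAND a) NAND c)
G8 = NOT G4 = NOT NOT ((d NAND a) NAND c)
G9 = G8 NAND G7 = NOT NOT ((d NAND a) NAND c) NAND (a NAND ((d NAND a) NAND c))

NOT NOT ((d NAND a) NAND c) NAND (a NAND ((d NAND a) NAND c))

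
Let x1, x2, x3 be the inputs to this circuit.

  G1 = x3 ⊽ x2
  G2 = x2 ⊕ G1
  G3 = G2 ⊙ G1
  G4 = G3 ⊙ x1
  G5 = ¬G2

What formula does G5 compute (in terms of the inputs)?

¬(x2 ⊕ (x3 ⊽ x2))

G1 = x3 ⊽ x2
G2 = x2 ⊕ G1 = x2 ⊕ (x3 ⊽ x2)
G5 = ¬G2 = ¬(x2 ⊕ (x3 ⊽ x2))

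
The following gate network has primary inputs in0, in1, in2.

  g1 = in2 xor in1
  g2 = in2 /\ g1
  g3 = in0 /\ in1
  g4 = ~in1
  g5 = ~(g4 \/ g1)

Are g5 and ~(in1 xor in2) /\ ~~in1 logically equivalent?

g1 = in2 xor in1
g4 = ~in1
g5 = ~(g4 \/ g1) = ~(~in1 \/ (in2 xor in1))
At in0=0, in1=0, in2=0: circuit gives 0, formula gives 0.
At in0=0, in1=1, in2=1: circuit gives 1, formula gives 1.
Agrees on all 8 inputs.

Yes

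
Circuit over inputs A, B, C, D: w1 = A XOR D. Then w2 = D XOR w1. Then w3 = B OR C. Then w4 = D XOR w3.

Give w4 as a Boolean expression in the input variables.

w3 = B OR C
w4 = D XOR w3 = D XOR (B OR C)

D XOR (B OR C)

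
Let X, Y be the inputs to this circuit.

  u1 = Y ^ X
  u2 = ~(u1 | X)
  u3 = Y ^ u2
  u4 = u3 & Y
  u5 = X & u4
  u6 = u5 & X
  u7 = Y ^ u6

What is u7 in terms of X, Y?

u1 = Y ^ X
u2 = ~(u1 | X) = ~((Y ^ X) | X)
u3 = Y ^ u2 = Y ^ (~((Y ^ X) | X))
u4 = u3 & Y = (Y ^ (~((Y ^ X) | X))) & Y
u5 = X & u4 = X & ((Y ^ (~((Y ^ X) | X))) & Y)
u6 = u5 & X = (X & ((Y ^ (~((Y ^ X) | X))) & Y)) & X
u7 = Y ^ u6 = Y ^ ((X & ((Y ^ (~((Y ^ X) | X))) & Y)) & X)

Y ^ ((X & ((Y ^ (~((Y ^ X) | X))) & Y)) & X)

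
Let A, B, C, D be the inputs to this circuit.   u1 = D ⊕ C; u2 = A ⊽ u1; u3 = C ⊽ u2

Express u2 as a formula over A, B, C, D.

u1 = D ⊕ C
u2 = A ⊽ u1 = A ⊽ (D ⊕ C)

A ⊽ (D ⊕ C)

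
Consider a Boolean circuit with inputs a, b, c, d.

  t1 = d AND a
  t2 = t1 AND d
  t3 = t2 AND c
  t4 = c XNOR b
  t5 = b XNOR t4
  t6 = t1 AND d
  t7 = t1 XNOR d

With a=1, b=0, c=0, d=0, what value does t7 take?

t1 = 0 AND 1 = 0
t7 = 0 XNOR 0 = 1

1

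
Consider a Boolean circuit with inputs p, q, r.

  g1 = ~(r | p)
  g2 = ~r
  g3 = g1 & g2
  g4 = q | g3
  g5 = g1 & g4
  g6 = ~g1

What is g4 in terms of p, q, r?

g1 = ~(r | p)
g2 = ~r
g3 = g1 & g2 = (~(r | p)) & ~r
g4 = q | g3 = q | ((~(r | p)) & ~r)

q | ((~(r | p)) & ~r)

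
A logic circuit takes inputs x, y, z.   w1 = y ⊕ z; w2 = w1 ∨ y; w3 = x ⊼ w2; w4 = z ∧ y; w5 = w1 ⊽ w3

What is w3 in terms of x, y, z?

w1 = y ⊕ z
w2 = w1 ∨ y = (y ⊕ z) ∨ y
w3 = x ⊼ w2 = x ⊼ ((y ⊕ z) ∨ y)

x ⊼ ((y ⊕ z) ∨ y)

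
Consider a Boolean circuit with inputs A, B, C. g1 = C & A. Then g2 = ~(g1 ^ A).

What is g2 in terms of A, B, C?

~((C & A) ^ A)

g1 = C & A
g2 = ~(g1 ^ A) = ~((C & A) ^ A)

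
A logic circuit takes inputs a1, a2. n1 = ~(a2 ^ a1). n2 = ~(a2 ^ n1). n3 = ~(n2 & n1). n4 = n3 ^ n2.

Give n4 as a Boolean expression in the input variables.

n1 = ~(a2 ^ a1)
n2 = ~(a2 ^ n1) = ~(a2 ^ (~(a2 ^ a1)))
n3 = ~(n2 & n1) = ~((~(a2 ^ (~(a2 ^ a1)))) & (~(a2 ^ a1)))
n4 = n3 ^ n2 = (~((~(a2 ^ (~(a2 ^ a1)))) & (~(a2 ^ a1)))) ^ (~(a2 ^ (~(a2 ^ a1))))

(~((~(a2 ^ (~(a2 ^ a1)))) & (~(a2 ^ a1)))) ^ (~(a2 ^ (~(a2 ^ a1))))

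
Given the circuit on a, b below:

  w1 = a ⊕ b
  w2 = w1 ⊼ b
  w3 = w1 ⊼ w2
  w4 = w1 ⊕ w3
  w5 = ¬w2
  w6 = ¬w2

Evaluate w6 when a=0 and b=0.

0

w1 = 0 ⊕ 0 = 0
w2 = 0 ⊼ 0 = 1
w6 = ¬1 = 0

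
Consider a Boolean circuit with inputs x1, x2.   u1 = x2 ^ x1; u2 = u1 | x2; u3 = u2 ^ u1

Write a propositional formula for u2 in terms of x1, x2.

u1 = x2 ^ x1
u2 = u1 | x2 = (x2 ^ x1) | x2

(x2 ^ x1) | x2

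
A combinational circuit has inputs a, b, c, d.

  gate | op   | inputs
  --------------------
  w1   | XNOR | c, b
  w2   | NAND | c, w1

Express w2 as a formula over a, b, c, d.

w1 = c XNOR b
w2 = c NAND w1 = c NAND (c XNOR b)

c NAND (c XNOR b)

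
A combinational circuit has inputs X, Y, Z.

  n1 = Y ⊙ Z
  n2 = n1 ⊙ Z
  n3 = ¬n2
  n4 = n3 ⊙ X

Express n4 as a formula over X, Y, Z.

n1 = Y ⊙ Z
n2 = n1 ⊙ Z = (Y ⊙ Z) ⊙ Z
n3 = ¬n2 = ¬((Y ⊙ Z) ⊙ Z)
n4 = n3 ⊙ X = ¬((Y ⊙ Z) ⊙ Z) ⊙ X

¬((Y ⊙ Z) ⊙ Z) ⊙ X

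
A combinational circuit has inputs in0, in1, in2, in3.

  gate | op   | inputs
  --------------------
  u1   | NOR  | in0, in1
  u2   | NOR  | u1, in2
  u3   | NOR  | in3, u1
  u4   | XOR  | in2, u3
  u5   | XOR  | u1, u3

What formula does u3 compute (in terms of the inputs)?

in3 NOR (in0 NOR in1)

u1 = in0 NOR in1
u3 = in3 NOR u1 = in3 NOR (in0 NOR in1)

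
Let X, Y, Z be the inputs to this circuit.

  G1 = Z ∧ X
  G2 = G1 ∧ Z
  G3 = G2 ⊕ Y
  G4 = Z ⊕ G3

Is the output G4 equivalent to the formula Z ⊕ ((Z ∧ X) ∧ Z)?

G1 = Z ∧ X
G2 = G1 ∧ Z = (Z ∧ X) ∧ Z
G3 = G2 ⊕ Y = ((Z ∧ X) ∧ Z) ⊕ Y
G4 = Z ⊕ G3 = Z ⊕ (((Z ∧ X) ∧ Z) ⊕ Y)
At X=0, Y=1, Z=0: circuit gives 1, formula gives 0.

No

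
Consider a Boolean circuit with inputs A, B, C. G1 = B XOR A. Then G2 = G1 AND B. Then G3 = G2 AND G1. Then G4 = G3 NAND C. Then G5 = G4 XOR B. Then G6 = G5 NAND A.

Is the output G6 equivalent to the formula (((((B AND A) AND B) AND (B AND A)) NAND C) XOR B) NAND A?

No

G1 = B XOR A
G2 = G1 AND B = (B XOR A) AND B
G3 = G2 AND G1 = ((B XOR A) AND B) AND (B XOR A)
G4 = G3 NAND C = (((B XOR A) AND B) AND (B XOR A)) NAND C
G5 = G4 XOR B = ((((B XOR A) AND B) AND (B XOR A)) NAND C) XOR B
G6 = G5 NAND A = (((((B XOR A) AND B) AND (B XOR A)) NAND C) XOR B) NAND A
At A=1, B=1, C=1: circuit gives 1, formula gives 0.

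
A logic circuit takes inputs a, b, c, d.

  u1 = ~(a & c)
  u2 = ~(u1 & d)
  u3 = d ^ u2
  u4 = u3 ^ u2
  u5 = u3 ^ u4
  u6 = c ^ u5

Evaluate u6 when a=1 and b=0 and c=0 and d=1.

u1 = ~(1 & 0) = 1
u2 = ~(1 & 1) = 0
u3 = 1 ^ 0 = 1
u4 = 1 ^ 0 = 1
u5 = 1 ^ 1 = 0
u6 = 0 ^ 0 = 0

0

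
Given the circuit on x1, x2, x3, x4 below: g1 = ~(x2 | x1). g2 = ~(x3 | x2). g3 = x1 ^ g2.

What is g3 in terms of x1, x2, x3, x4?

g2 = ~(x3 | x2)
g3 = x1 ^ g2 = x1 ^ (~(x3 | x2))

x1 ^ (~(x3 | x2))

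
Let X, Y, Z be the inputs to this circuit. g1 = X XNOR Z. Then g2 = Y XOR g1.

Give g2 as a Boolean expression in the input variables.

Y XOR (X XNOR Z)

g1 = X XNOR Z
g2 = Y XOR g1 = Y XOR (X XNOR Z)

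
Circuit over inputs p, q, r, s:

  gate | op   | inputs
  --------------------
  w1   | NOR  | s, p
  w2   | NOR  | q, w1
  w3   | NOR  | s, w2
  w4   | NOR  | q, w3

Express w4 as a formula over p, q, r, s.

w1 = s NOR p
w2 = q NOR w1 = q NOR (s NOR p)
w3 = s NOR w2 = s NOR (q NOR (s NOR p))
w4 = q NOR w3 = q NOR (s NOR (q NOR (s NOR p)))

q NOR (s NOR (q NOR (s NOR p)))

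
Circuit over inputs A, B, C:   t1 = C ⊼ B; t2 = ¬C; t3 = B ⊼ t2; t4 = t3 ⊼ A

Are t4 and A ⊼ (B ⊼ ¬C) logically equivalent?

Yes

t2 = ¬C
t3 = B ⊼ t2 = B ⊼ ¬C
t4 = t3 ⊼ A = (B ⊼ ¬C) ⊼ A
At A=1, B=0, C=0: circuit gives 0, formula gives 0.
At A=0, B=0, C=0: circuit gives 1, formula gives 1.
Agrees on all 8 inputs.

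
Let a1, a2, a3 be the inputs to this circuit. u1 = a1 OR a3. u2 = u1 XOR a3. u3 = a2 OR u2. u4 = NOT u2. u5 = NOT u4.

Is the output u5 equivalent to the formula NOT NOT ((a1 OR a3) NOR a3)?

u1 = a1 OR a3
u2 = u1 XOR a3 = (a1 OR a3) XOR a3
u4 = NOT u2 = NOT ((a1 OR a3) XOR a3)
u5 = NOT u4 = NOT NOT ((a1 OR a3) XOR a3)
At a1=0, a2=0, a3=0: circuit gives 0, formula gives 1.

No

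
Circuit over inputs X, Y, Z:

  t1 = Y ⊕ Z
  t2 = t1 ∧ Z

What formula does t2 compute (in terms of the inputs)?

(Y ⊕ Z) ∧ Z

t1 = Y ⊕ Z
t2 = t1 ∧ Z = (Y ⊕ Z) ∧ Z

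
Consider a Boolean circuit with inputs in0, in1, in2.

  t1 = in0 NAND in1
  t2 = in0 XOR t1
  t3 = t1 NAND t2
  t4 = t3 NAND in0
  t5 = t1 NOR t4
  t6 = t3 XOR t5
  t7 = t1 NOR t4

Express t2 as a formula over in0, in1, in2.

in0 XOR (in0 NAND in1)

t1 = in0 NAND in1
t2 = in0 XOR t1 = in0 XOR (in0 NAND in1)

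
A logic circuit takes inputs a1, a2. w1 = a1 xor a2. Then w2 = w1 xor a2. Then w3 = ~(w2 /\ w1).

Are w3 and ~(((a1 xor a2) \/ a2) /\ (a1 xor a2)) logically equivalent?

w1 = a1 xor a2
w2 = w1 xor a2 = (a1 xor a2) xor a2
w3 = ~(w2 /\ w1) = ~(((a1 xor a2) xor a2) /\ (a1 xor a2))
At a1=0, a2=1: circuit gives 1, formula gives 0.

No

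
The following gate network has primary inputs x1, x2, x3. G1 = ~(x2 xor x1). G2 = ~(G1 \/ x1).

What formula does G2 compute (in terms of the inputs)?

G1 = ~(x2 xor x1)
G2 = ~(G1 \/ x1) = ~((~(x2 xor x1)) \/ x1)

~((~(x2 xor x1)) \/ x1)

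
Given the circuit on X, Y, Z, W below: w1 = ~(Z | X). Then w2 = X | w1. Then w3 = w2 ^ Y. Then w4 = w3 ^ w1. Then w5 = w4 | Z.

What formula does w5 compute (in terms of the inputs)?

w1 = ~(Z | X)
w2 = X | w1 = X | (~(Z | X))
w3 = w2 ^ Y = (X | (~(Z | X))) ^ Y
w4 = w3 ^ w1 = ((X | (~(Z | X))) ^ Y) ^ (~(Z | X))
w5 = w4 | Z = (((X | (~(Z | X))) ^ Y) ^ (~(Z | X))) | Z

(((X | (~(Z | X))) ^ Y) ^ (~(Z | X))) | Z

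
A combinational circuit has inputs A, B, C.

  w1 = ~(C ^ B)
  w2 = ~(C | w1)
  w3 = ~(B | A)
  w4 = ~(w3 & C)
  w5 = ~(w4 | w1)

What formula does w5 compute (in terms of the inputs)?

~((~((~(B | A)) & C)) | (~(C ^ B)))

w1 = ~(C ^ B)
w3 = ~(B | A)
w4 = ~(w3 & C) = ~((~(B | A)) & C)
w5 = ~(w4 | w1) = ~((~((~(B | A)) & C)) | (~(C ^ B)))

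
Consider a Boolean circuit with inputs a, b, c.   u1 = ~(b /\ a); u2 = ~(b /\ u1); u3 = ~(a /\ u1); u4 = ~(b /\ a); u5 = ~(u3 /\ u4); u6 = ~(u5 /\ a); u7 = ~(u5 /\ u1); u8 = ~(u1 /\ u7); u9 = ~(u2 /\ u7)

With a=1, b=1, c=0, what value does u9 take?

u1 = ~(1 /\ 1) = 0
u2 = ~(1 /\ 0) = 1
u3 = ~(1 /\ 0) = 1
u4 = ~(1 /\ 1) = 0
u5 = ~(1 /\ 0) = 1
u7 = ~(1 /\ 0) = 1
u9 = ~(1 /\ 1) = 0

0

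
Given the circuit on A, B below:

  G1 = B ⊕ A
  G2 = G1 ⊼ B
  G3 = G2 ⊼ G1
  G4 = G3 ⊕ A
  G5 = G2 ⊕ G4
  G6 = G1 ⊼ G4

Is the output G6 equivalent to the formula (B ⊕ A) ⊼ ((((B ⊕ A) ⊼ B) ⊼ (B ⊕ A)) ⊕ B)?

No

G1 = B ⊕ A
G2 = G1 ⊼ B = (B ⊕ A) ⊼ B
G3 = G2 ⊼ G1 = ((B ⊕ A) ⊼ B) ⊼ (B ⊕ A)
G4 = G3 ⊕ A = (((B ⊕ A) ⊼ B) ⊼ (B ⊕ A)) ⊕ A
G6 = G1 ⊼ G4 = (B ⊕ A) ⊼ ((((B ⊕ A) ⊼ B) ⊼ (B ⊕ A)) ⊕ A)
At A=0, B=1: circuit gives 0, formula gives 1.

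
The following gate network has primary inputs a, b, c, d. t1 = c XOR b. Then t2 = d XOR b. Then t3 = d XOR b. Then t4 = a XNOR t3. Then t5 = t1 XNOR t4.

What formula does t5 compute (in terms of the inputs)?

(c XOR b) XNOR (a XNOR (d XOR b))

t1 = c XOR b
t3 = d XOR b
t4 = a XNOR t3 = a XNOR (d XOR b)
t5 = t1 XNOR t4 = (c XOR b) XNOR (a XNOR (d XOR b))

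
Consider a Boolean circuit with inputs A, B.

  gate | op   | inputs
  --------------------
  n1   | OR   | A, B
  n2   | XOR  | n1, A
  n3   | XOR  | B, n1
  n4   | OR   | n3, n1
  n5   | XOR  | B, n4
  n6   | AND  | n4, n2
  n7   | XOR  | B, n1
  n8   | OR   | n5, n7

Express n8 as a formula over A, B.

n1 = A OR B
n3 = B XOR n1 = B XOR (A OR B)
n4 = n3 OR n1 = (B XOR (A OR B)) OR (A OR B)
n5 = B XOR n4 = B XOR ((B XOR (A OR B)) OR (A OR B))
n7 = B XOR n1 = B XOR (A OR B)
n8 = n5 OR n7 = (B XOR ((B XOR (A OR B)) OR (A OR B))) OR (B XOR (A OR B))

(B XOR ((B XOR (A OR B)) OR (A OR B))) OR (B XOR (A OR B))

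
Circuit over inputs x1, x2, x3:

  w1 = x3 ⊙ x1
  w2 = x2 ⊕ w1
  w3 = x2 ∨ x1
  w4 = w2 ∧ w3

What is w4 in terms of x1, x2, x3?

(x2 ⊕ (x3 ⊙ x1)) ∧ (x2 ∨ x1)

w1 = x3 ⊙ x1
w2 = x2 ⊕ w1 = x2 ⊕ (x3 ⊙ x1)
w3 = x2 ∨ x1
w4 = w2 ∧ w3 = (x2 ⊕ (x3 ⊙ x1)) ∧ (x2 ∨ x1)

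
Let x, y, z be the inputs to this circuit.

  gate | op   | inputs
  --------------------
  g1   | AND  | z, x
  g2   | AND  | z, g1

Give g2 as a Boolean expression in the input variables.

g1 = z AND x
g2 = z AND g1 = z AND (z AND x)

z AND (z AND x)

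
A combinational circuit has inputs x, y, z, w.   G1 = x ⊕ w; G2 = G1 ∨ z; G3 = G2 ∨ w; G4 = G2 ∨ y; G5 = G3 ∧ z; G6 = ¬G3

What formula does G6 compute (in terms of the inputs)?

¬(((x ⊕ w) ∨ z) ∨ w)

G1 = x ⊕ w
G2 = G1 ∨ z = (x ⊕ w) ∨ z
G3 = G2 ∨ w = ((x ⊕ w) ∨ z) ∨ w
G6 = ¬G3 = ¬(((x ⊕ w) ∨ z) ∨ w)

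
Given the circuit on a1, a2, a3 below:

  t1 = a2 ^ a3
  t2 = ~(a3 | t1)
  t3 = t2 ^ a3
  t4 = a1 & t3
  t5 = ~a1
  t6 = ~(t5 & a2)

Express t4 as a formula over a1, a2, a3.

a1 & ((~(a3 | (a2 ^ a3))) ^ a3)

t1 = a2 ^ a3
t2 = ~(a3 | t1) = ~(a3 | (a2 ^ a3))
t3 = t2 ^ a3 = (~(a3 | (a2 ^ a3))) ^ a3
t4 = a1 & t3 = a1 & ((~(a3 | (a2 ^ a3))) ^ a3)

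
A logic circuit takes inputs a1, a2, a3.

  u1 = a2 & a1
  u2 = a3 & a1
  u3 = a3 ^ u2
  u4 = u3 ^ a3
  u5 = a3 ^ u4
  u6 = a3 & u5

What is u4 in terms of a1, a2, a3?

(a3 ^ (a3 & a1)) ^ a3

u2 = a3 & a1
u3 = a3 ^ u2 = a3 ^ (a3 & a1)
u4 = u3 ^ a3 = (a3 ^ (a3 & a1)) ^ a3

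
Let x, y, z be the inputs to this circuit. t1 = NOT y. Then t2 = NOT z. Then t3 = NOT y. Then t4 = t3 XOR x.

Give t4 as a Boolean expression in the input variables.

t3 = NOT y
t4 = t3 XOR x = NOT y XOR x

NOT y XOR x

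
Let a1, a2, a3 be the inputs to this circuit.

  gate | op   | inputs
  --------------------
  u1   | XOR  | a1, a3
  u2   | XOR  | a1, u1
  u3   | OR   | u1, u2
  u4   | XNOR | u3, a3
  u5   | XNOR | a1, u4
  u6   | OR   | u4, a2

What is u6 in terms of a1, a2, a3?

(((a1 XOR a3) OR (a1 XOR (a1 XOR a3))) XNOR a3) OR a2

u1 = a1 XOR a3
u2 = a1 XOR u1 = a1 XOR (a1 XOR a3)
u3 = u1 OR u2 = (a1 XOR a3) OR (a1 XOR (a1 XOR a3))
u4 = u3 XNOR a3 = ((a1 XOR a3) OR (a1 XOR (a1 XOR a3))) XNOR a3
u6 = u4 OR a2 = (((a1 XOR a3) OR (a1 XOR (a1 XOR a3))) XNOR a3) OR a2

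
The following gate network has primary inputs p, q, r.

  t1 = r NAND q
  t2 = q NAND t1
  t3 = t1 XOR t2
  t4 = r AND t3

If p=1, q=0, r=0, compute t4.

t1 = 0 NAND 0 = 1
t2 = 0 NAND 1 = 1
t3 = 1 XOR 1 = 0
t4 = 0 AND 0 = 0

0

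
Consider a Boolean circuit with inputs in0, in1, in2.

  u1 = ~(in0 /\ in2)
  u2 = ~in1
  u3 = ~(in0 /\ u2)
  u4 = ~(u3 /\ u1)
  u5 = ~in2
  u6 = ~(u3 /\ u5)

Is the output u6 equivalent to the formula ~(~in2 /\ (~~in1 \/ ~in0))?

u2 = ~in1
u3 = ~(in0 /\ u2) = ~(in0 /\ ~in1)
u5 = ~in2
u6 = ~(u3 /\ u5) = ~((~(in0 /\ ~in1)) /\ ~in2)
At in0=0, in1=0, in2=0: circuit gives 0, formula gives 0.
At in0=0, in1=0, in2=1: circuit gives 1, formula gives 1.
Agrees on all 8 inputs.

Yes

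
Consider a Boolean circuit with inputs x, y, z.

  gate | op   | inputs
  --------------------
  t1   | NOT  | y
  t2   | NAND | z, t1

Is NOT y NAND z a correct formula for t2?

Yes

t1 = NOT y
t2 = z NAND t1 = z NAND NOT y
At x=0, y=0, z=1: circuit gives 0, formula gives 0.
At x=0, y=0, z=0: circuit gives 1, formula gives 1.
Agrees on all 8 inputs.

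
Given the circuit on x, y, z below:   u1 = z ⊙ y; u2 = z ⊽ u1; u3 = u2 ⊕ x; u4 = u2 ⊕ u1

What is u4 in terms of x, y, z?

(z ⊽ (z ⊙ y)) ⊕ (z ⊙ y)

u1 = z ⊙ y
u2 = z ⊽ u1 = z ⊽ (z ⊙ y)
u4 = u2 ⊕ u1 = (z ⊽ (z ⊙ y)) ⊕ (z ⊙ y)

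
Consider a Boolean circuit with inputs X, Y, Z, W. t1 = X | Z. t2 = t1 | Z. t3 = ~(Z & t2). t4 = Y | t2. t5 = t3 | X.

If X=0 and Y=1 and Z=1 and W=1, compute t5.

0

t1 = 0 | 1 = 1
t2 = 1 | 1 = 1
t3 = ~(1 & 1) = 0
t5 = 0 | 0 = 0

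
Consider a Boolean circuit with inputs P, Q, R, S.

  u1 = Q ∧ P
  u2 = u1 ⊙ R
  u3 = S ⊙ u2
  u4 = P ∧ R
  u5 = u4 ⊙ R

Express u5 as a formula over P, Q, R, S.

u4 = P ∧ R
u5 = u4 ⊙ R = (P ∧ R) ⊙ R

(P ∧ R) ⊙ R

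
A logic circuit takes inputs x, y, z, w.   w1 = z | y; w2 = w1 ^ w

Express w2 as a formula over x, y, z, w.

(z | y) ^ w

w1 = z | y
w2 = w1 ^ w = (z | y) ^ w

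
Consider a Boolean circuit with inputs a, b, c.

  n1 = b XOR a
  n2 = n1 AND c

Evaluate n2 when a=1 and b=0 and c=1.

n1 = 0 XOR 1 = 1
n2 = 1 AND 1 = 1

1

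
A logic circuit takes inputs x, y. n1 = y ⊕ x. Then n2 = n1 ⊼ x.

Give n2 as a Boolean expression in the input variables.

(y ⊕ x) ⊼ x

n1 = y ⊕ x
n2 = n1 ⊼ x = (y ⊕ x) ⊼ x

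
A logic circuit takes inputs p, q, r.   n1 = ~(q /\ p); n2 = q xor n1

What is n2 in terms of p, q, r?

q xor (~(q /\ p))

n1 = ~(q /\ p)
n2 = q xor n1 = q xor (~(q /\ p))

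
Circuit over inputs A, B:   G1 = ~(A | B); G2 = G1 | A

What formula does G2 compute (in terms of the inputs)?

(~(A | B)) | A

G1 = ~(A | B)
G2 = G1 | A = (~(A | B)) | A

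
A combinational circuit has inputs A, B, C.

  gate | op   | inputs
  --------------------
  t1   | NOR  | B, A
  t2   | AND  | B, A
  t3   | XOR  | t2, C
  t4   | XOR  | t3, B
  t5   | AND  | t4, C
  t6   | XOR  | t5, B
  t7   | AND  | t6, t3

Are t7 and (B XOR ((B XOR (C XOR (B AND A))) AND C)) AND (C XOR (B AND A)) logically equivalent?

t2 = B AND A
t3 = t2 XOR C = (B AND A) XOR C
t4 = t3 XOR B = ((B AND A) XOR C) XOR B
t5 = t4 AND C = (((B AND A) XOR C) XOR B) AND C
t6 = t5 XOR B = ((((B AND A) XOR C) XOR B) AND C) XOR B
t7 = t6 AND t3 = (((((B AND A) XOR C) XOR B) AND C) XOR B) AND ((B AND A) XOR C)
At A=0, B=0, C=0: circuit gives 0, formula gives 0.
At A=0, B=0, C=1: circuit gives 1, formula gives 1.
Agrees on all 8 inputs.

Yes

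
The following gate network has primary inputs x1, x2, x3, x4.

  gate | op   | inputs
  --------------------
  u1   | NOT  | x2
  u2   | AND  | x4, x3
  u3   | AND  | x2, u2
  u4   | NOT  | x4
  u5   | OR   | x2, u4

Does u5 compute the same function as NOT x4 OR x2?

u4 = NOT x4
u5 = x2 OR u4 = x2 OR NOT x4
At x1=0, x2=0, x3=0, x4=1: circuit gives 0, formula gives 0.
At x1=0, x2=0, x3=0, x4=0: circuit gives 1, formula gives 1.
Agrees on all 16 inputs.

Yes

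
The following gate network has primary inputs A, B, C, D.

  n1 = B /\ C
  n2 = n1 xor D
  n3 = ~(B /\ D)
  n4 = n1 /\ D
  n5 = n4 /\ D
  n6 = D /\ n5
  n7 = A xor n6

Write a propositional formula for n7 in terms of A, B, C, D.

A xor (D /\ (((B /\ C) /\ D) /\ D))

n1 = B /\ C
n4 = n1 /\ D = (B /\ C) /\ D
n5 = n4 /\ D = ((B /\ C) /\ D) /\ D
n6 = D /\ n5 = D /\ (((B /\ C) /\ D) /\ D)
n7 = A xor n6 = A xor (D /\ (((B /\ C) /\ D) /\ D))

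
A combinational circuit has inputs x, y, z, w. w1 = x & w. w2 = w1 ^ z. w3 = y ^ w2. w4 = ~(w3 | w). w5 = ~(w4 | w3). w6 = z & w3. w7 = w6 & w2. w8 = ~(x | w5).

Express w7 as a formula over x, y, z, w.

w1 = x & w
w2 = w1 ^ z = (x & w) ^ z
w3 = y ^ w2 = y ^ ((x & w) ^ z)
w6 = z & w3 = z & (y ^ ((x & w) ^ z))
w7 = w6 & w2 = (z & (y ^ ((x & w) ^ z))) & ((x & w) ^ z)

(z & (y ^ ((x & w) ^ z))) & ((x & w) ^ z)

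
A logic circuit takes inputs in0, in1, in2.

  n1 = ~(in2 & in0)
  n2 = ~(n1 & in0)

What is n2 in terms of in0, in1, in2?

n1 = ~(in2 & in0)
n2 = ~(n1 & in0) = ~((~(in2 & in0)) & in0)

~((~(in2 & in0)) & in0)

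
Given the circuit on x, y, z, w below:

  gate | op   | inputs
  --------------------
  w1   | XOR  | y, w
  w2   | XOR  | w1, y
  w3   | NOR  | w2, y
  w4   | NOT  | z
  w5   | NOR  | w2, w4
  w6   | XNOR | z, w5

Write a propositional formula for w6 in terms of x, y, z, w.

z XNOR (((y XOR w) XOR y) NOR NOT z)

w1 = y XOR w
w2 = w1 XOR y = (y XOR w) XOR y
w4 = NOT z
w5 = w2 NOR w4 = ((y XOR w) XOR y) NOR NOT z
w6 = z XNOR w5 = z XNOR (((y XOR w) XOR y) NOR NOT z)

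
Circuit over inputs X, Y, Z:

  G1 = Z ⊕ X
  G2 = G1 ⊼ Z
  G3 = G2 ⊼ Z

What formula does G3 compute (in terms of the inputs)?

((Z ⊕ X) ⊼ Z) ⊼ Z

G1 = Z ⊕ X
G2 = G1 ⊼ Z = (Z ⊕ X) ⊼ Z
G3 = G2 ⊼ Z = ((Z ⊕ X) ⊼ Z) ⊼ Z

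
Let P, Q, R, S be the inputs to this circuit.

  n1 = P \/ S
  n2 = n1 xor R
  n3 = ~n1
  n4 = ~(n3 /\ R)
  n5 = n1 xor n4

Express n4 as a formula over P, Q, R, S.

~(~(P \/ S) /\ R)

n1 = P \/ S
n3 = ~n1 = ~(P \/ S)
n4 = ~(n3 /\ R) = ~(~(P \/ S) /\ R)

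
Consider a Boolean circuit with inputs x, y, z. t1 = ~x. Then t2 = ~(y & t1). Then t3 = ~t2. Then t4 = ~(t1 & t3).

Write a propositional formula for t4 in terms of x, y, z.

t1 = ~x
t2 = ~(y & t1) = ~(y & ~x)
t3 = ~t2 = ~(~(y & ~x))
t4 = ~(t1 & t3) = ~(~x & ~(~(y & ~x)))

~(~x & ~(~(y & ~x)))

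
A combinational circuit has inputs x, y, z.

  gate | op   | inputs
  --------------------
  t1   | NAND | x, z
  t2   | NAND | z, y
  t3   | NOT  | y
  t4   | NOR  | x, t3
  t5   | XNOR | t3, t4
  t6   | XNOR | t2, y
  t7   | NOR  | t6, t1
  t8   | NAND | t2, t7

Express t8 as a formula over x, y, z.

t1 = x NAND z
t2 = z NAND y
t6 = t2 XNOR y = (z NAND y) XNOR y
t7 = t6 NOR t1 = ((z NAND y) XNOR y) NOR (x NAND z)
t8 = t2 NAND t7 = (z NAND y) NAND (((z NAND y) XNOR y) NOR (x NAND z))

(z NAND y) NAND (((z NAND y) XNOR y) NOR (x NAND z))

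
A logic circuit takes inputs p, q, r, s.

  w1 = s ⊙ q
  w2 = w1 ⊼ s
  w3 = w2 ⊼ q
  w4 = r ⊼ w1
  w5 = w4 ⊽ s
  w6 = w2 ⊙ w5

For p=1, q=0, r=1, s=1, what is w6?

0

w1 = 1 ⊙ 0 = 0
w2 = 0 ⊼ 1 = 1
w4 = 1 ⊼ 0 = 1
w5 = 1 ⊽ 1 = 0
w6 = 1 ⊙ 0 = 0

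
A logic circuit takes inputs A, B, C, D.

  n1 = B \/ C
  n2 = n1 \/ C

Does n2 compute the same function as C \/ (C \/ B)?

n1 = B \/ C
n2 = n1 \/ C = (B \/ C) \/ C
At A=0, B=0, C=0, D=0: circuit gives 0, formula gives 0.
At A=0, B=0, C=1, D=0: circuit gives 1, formula gives 1.
Agrees on all 16 inputs.

Yes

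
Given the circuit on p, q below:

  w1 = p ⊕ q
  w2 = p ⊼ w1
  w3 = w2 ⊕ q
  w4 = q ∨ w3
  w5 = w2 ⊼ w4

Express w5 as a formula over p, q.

(p ⊼ (p ⊕ q)) ⊼ (q ∨ ((p ⊼ (p ⊕ q)) ⊕ q))

w1 = p ⊕ q
w2 = p ⊼ w1 = p ⊼ (p ⊕ q)
w3 = w2 ⊕ q = (p ⊼ (p ⊕ q)) ⊕ q
w4 = q ∨ w3 = q ∨ ((p ⊼ (p ⊕ q)) ⊕ q)
w5 = w2 ⊼ w4 = (p ⊼ (p ⊕ q)) ⊼ (q ∨ ((p ⊼ (p ⊕ q)) ⊕ q))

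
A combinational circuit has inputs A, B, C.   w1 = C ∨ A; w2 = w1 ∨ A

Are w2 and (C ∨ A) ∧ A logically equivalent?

No

w1 = C ∨ A
w2 = w1 ∨ A = (C ∨ A) ∨ A
At A=0, B=0, C=1: circuit gives 1, formula gives 0.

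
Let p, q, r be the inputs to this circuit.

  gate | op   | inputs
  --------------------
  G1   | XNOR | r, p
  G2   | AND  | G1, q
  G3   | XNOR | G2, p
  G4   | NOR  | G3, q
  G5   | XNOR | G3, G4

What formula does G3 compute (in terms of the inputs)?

G1 = r XNOR p
G2 = G1 AND q = (r XNOR p) AND q
G3 = G2 XNOR p = ((r XNOR p) AND q) XNOR p

((r XNOR p) AND q) XNOR p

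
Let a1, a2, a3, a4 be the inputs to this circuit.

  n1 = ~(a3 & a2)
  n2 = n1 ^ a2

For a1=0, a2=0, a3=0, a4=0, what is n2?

n1 = ~(0 & 0) = 1
n2 = 1 ^ 0 = 1

1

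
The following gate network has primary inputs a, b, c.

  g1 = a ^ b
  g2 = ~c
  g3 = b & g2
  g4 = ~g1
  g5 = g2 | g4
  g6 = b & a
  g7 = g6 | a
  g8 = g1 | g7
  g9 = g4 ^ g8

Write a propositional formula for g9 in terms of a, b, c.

~(a ^ b) ^ ((a ^ b) | ((b & a) | a))

g1 = a ^ b
g4 = ~g1 = ~(a ^ b)
g6 = b & a
g7 = g6 | a = (b & a) | a
g8 = g1 | g7 = (a ^ b) | ((b & a) | a)
g9 = g4 ^ g8 = ~(a ^ b) ^ ((a ^ b) | ((b & a) | a))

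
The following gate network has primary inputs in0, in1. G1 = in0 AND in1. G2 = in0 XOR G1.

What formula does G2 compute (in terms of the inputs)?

in0 XOR (in0 AND in1)

G1 = in0 AND in1
G2 = in0 XOR G1 = in0 XOR (in0 AND in1)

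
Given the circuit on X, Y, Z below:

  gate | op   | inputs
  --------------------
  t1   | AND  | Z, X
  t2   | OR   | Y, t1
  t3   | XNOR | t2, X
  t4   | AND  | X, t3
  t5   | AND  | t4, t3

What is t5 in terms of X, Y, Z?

(X AND ((Y OR (Z AND X)) XNOR X)) AND ((Y OR (Z AND X)) XNOR X)

t1 = Z AND X
t2 = Y OR t1 = Y OR (Z AND X)
t3 = t2 XNOR X = (Y OR (Z AND X)) XNOR X
t4 = X AND t3 = X AND ((Y OR (Z AND X)) XNOR X)
t5 = t4 AND t3 = (X AND ((Y OR (Z AND X)) XNOR X)) AND ((Y OR (Z AND X)) XNOR X)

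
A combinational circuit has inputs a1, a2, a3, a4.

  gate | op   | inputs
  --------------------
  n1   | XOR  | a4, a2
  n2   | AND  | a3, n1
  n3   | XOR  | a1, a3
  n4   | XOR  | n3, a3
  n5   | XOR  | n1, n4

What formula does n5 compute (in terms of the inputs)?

(a4 XOR a2) XOR ((a1 XOR a3) XOR a3)

n1 = a4 XOR a2
n3 = a1 XOR a3
n4 = n3 XOR a3 = (a1 XOR a3) XOR a3
n5 = n1 XOR n4 = (a4 XOR a2) XOR ((a1 XOR a3) XOR a3)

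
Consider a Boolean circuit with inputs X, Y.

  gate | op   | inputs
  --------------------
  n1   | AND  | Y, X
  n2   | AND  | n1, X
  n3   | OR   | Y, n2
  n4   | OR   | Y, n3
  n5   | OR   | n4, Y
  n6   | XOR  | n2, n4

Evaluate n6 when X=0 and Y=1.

1

n1 = 1 AND 0 = 0
n2 = 0 AND 0 = 0
n3 = 1 OR 0 = 1
n4 = 1 OR 1 = 1
n6 = 0 XOR 1 = 1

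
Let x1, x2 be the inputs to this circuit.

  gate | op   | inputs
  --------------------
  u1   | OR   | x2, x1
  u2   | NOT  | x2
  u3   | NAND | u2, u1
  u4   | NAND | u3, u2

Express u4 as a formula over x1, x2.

u1 = x2 OR x1
u2 = NOT x2
u3 = u2 NAND u1 = NOT x2 NAND (x2 OR x1)
u4 = u3 NAND u2 = (NOT x2 NAND (x2 OR x1)) NAND NOT x2

(NOT x2 NAND (x2 OR x1)) NAND NOT x2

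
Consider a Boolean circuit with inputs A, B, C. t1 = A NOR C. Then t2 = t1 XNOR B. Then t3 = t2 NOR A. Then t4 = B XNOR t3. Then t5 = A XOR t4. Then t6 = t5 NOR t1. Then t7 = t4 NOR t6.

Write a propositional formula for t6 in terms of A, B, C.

t1 = A NOR C
t2 = t1 XNOR B = (A NOR C) XNOR B
t3 = t2 NOR A = ((A NOR C) XNOR B) NOR A
t4 = B XNOR t3 = B XNOR (((A NOR C) XNOR B) NOR A)
t5 = A XOR t4 = A XOR (B XNOR (((A NOR C) XNOR B) NOR A))
t6 = t5 NOR t1 = (A XOR (B XNOR (((A NOR C) XNOR B) NOR A))) NOR (A NOR C)

(A XOR (B XNOR (((A NOR C) XNOR B) NOR A))) NOR (A NOR C)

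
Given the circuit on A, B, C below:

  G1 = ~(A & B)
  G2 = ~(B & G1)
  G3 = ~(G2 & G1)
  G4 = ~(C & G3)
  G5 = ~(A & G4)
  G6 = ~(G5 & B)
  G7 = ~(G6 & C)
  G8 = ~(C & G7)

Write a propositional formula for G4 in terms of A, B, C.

~(C & (~((~(B & (~(A & B)))) & (~(A & B)))))

G1 = ~(A & B)
G2 = ~(B & G1) = ~(B & (~(A & B)))
G3 = ~(G2 & G1) = ~((~(B & (~(A & B)))) & (~(A & B)))
G4 = ~(C & G3) = ~(C & (~((~(B & (~(A & B)))) & (~(A & B)))))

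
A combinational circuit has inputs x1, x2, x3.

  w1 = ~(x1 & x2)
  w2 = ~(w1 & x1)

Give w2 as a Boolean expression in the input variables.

~((~(x1 & x2)) & x1)

w1 = ~(x1 & x2)
w2 = ~(w1 & x1) = ~((~(x1 & x2)) & x1)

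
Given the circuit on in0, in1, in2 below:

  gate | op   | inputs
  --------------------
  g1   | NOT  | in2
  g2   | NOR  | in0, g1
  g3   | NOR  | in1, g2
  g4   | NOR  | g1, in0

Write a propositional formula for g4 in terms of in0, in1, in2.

NOT in2 NOR in0

g1 = NOT in2
g4 = g1 NOR in0 = NOT in2 NOR in0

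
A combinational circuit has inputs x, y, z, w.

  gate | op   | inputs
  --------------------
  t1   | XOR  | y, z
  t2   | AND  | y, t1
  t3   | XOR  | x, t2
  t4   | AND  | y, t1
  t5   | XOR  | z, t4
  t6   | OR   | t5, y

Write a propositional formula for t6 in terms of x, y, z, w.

t1 = y XOR z
t4 = y AND t1 = y AND (y XOR z)
t5 = z XOR t4 = z XOR (y AND (y XOR z))
t6 = t5 OR y = (z XOR (y AND (y XOR z))) OR y

(z XOR (y AND (y XOR z))) OR y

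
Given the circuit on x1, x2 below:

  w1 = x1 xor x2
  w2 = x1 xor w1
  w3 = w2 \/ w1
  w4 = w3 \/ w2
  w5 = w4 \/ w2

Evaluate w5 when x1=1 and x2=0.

1

w1 = 1 xor 0 = 1
w2 = 1 xor 1 = 0
w3 = 0 \/ 1 = 1
w4 = 1 \/ 0 = 1
w5 = 1 \/ 0 = 1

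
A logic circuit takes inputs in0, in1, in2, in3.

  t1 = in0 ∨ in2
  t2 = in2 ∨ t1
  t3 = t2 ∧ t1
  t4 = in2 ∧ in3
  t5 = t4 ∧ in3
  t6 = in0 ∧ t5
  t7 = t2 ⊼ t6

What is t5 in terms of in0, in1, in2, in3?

t4 = in2 ∧ in3
t5 = t4 ∧ in3 = (in2 ∧ in3) ∧ in3

(in2 ∧ in3) ∧ in3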